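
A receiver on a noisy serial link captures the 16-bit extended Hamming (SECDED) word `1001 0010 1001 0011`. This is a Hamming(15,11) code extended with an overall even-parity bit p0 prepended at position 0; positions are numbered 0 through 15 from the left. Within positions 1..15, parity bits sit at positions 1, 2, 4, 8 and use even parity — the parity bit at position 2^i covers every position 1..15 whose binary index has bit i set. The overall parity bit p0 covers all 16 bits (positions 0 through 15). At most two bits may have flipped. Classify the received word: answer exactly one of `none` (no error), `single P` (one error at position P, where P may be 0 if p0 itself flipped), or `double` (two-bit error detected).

s1: b1⊕b3⊕b5⊕b7⊕b9⊕b11⊕b13⊕b15 = 0⊕1⊕0⊕0⊕0⊕1⊕0⊕1 = 1
s2: b2⊕b3⊕b6⊕b7⊕b10⊕b11⊕b14⊕b15 = 0⊕1⊕1⊕0⊕0⊕1⊕1⊕1 = 1
s4: b4⊕b5⊕b6⊕b7⊕b12⊕b13⊕b14⊕b15 = 0⊕0⊕1⊕0⊕0⊕0⊕1⊕1 = 1
s8: b8⊕b9⊕b10⊕b11⊕b12⊕b13⊕b14⊕b15 = 1⊕0⊕0⊕1⊕0⊕0⊕1⊕1 = 0
Syndrome (s8...s1) = 0111 → position 7.
Overall parity (XOR of all 16 bits, including p0): 1⊕0⊕0⊕1⊕0⊕0⊕1⊕0⊕1⊕0⊕0⊕1⊕0⊕0⊕1⊕1 = 1
Overall=1, syndrome position=7 → single-bit error at position 7.

single 7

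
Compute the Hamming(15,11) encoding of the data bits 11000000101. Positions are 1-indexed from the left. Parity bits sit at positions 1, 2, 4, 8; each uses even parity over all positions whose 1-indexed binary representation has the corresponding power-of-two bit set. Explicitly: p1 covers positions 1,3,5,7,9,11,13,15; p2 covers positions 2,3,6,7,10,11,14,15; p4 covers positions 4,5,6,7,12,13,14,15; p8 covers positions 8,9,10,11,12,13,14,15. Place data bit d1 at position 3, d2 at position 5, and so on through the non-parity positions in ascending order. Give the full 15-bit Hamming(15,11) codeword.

Place data bits at non-power-of-two positions: b3=1, b5=1, b6=0, b7=0, b9=0, b10=0, b11=0, b12=0, b13=1, b14=0, b15=1.
p1 = XOR of data positions {3,5,7,9,11,13,15} = 1⊕1⊕0⊕0⊕0⊕1⊕1 = 0
p2 = XOR of data positions {3,6,7,10,11,14,15} = 1⊕0⊕0⊕0⊕0⊕0⊕1 = 0
p4 = XOR of data positions {5,6,7,12,13,14,15} = 1⊕0⊕0⊕0⊕1⊕0⊕1 = 1
p8 = XOR of data positions {9,10,11,12,13,14,15} = 0⊕0⊕0⊕0⊕1⊕0⊕1 = 0
Codeword b1..b15 = 001110000000101

001110000000101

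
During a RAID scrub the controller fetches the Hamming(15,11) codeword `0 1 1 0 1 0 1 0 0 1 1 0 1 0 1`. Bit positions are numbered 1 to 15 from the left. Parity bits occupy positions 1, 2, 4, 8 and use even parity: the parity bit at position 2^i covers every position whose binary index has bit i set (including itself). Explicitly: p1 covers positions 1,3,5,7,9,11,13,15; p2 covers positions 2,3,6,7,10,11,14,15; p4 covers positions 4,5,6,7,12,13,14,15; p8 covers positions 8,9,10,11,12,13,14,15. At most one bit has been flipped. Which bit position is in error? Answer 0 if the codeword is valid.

s1: b1⊕b3⊕b5⊕b7⊕b9⊕b11⊕b13⊕b15 = 0⊕1⊕1⊕1⊕0⊕1⊕1⊕1 = 0
s2: b2⊕b3⊕b6⊕b7⊕b10⊕b11⊕b14⊕b15 = 1⊕1⊕0⊕1⊕1⊕1⊕0⊕1 = 0
s4: b4⊕b5⊕b6⊕b7⊕b12⊕b13⊕b14⊕b15 = 0⊕1⊕0⊕1⊕0⊕1⊕0⊕1 = 0
s8: b8⊕b9⊕b10⊕b11⊕b12⊕b13⊕b14⊕b15 = 0⊕0⊕1⊕1⊕0⊕1⊕0⊕1 = 0
Syndrome (s8...s1) = 0000 → position 0 (no error).

0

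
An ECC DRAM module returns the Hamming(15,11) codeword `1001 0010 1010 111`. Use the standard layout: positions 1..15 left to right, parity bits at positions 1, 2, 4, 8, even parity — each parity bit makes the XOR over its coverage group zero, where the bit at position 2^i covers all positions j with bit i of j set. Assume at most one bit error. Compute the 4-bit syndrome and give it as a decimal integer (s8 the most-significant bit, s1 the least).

12

s1: b1⊕b3⊕b5⊕b7⊕b9⊕b11⊕b13⊕b15 = 1⊕0⊕0⊕1⊕1⊕1⊕1⊕1 = 0
s2: b2⊕b3⊕b6⊕b7⊕b10⊕b11⊕b14⊕b15 = 0⊕0⊕0⊕1⊕0⊕1⊕1⊕1 = 0
s4: b4⊕b5⊕b6⊕b7⊕b12⊕b13⊕b14⊕b15 = 1⊕0⊕0⊕1⊕0⊕1⊕1⊕1 = 1
s8: b8⊕b9⊕b10⊕b11⊕b12⊕b13⊕b14⊕b15 = 0⊕1⊕0⊕1⊕0⊕1⊕1⊕1 = 1
Syndrome (s8...s1) = 1100 → position 12.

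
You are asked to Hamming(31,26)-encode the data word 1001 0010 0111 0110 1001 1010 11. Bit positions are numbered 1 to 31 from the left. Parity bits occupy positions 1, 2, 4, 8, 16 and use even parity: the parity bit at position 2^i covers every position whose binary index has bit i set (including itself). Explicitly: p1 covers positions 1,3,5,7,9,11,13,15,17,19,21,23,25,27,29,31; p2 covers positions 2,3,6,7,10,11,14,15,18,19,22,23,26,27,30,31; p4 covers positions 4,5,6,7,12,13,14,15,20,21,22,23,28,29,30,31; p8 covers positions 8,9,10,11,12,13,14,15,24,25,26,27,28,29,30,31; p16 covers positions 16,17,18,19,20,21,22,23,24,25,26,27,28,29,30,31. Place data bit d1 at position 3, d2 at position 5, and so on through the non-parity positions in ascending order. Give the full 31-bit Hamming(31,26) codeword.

Place data bits at non-power-of-two positions: b3=1, b5=0, b6=0, b7=1, b9=0, b10=0, b11=1, b12=0, b13=0, b14=1, b15=1, b17=1, b18=0, b19=1, b20=1, b21=0, b22=1, b23=0, b24=0, b25=1, b26=1, b27=0, b28=1, b29=0, b30=1, b31=1.
p1 = XOR of data positions {3,5,7,9,11,13,15,17,19,21,23,25,27,29,31} = 1⊕0⊕1⊕0⊕1⊕0⊕1⊕1⊕1⊕0⊕0⊕1⊕0⊕0⊕1 = 0
p2 = XOR of data positions {3,6,7,10,11,14,15,18,19,22,23,26,27,30,31} = 1⊕0⊕1⊕0⊕1⊕1⊕1⊕0⊕1⊕1⊕0⊕1⊕0⊕1⊕1 = 0
p4 = XOR of data positions {5,6,7,12,13,14,15,20,21,22,23,28,29,30,31} = 0⊕0⊕1⊕0⊕0⊕1⊕1⊕1⊕0⊕1⊕0⊕1⊕0⊕1⊕1 = 0
p8 = XOR of data positions {9,10,11,12,13,14,15,24,25,26,27,28,29,30,31} = 0⊕0⊕1⊕0⊕0⊕1⊕1⊕0⊕1⊕1⊕0⊕1⊕0⊕1⊕1 = 0
p16 = XOR of data positions {17,18,19,20,21,22,23,24,25,26,27,28,29,30,31} = 1⊕0⊕1⊕1⊕0⊕1⊕0⊕0⊕1⊕1⊕0⊕1⊕0⊕1⊕1 = 1
Codeword b1..b31 = 0010001000100111101101001101011

0010001000100111101101001101011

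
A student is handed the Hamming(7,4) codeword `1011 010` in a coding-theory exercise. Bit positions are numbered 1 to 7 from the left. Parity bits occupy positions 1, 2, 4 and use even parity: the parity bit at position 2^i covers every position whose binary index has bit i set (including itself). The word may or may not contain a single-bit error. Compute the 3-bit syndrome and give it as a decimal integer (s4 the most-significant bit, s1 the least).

0

s1: b1⊕b3⊕b5⊕b7 = 1⊕1⊕0⊕0 = 0
s2: b2⊕b3⊕b6⊕b7 = 0⊕1⊕1⊕0 = 0
s4: b4⊕b5⊕b6⊕b7 = 1⊕0⊕1⊕0 = 0
Syndrome (s4...s1) = 000 → position 0 (no error).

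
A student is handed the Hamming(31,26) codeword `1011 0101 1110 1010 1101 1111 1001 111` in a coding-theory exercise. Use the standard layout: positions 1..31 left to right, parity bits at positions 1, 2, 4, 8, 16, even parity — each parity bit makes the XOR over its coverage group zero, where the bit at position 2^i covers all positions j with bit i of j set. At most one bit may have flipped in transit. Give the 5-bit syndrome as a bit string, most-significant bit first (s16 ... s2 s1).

s1: b1⊕b3⊕b5⊕b7⊕b9⊕b11⊕b13⊕b15⊕b17⊕b19⊕b21⊕b23⊕b25⊕b27⊕b29⊕b31 = 1⊕1⊕0⊕0⊕1⊕1⊕1⊕1⊕1⊕0⊕1⊕1⊕1⊕0⊕1⊕1 = 0
s2: b2⊕b3⊕b6⊕b7⊕b10⊕b11⊕b14⊕b15⊕b18⊕b19⊕b22⊕b23⊕b26⊕b27⊕b30⊕b31 = 0⊕1⊕1⊕0⊕1⊕1⊕0⊕1⊕1⊕0⊕1⊕1⊕0⊕0⊕1⊕1 = 0
s4: b4⊕b5⊕b6⊕b7⊕b12⊕b13⊕b14⊕b15⊕b20⊕b21⊕b22⊕b23⊕b28⊕b29⊕b30⊕b31 = 1⊕0⊕1⊕0⊕0⊕1⊕0⊕1⊕1⊕1⊕1⊕1⊕1⊕1⊕1⊕1 = 0
s8: b8⊕b9⊕b10⊕b11⊕b12⊕b13⊕b14⊕b15⊕b24⊕b25⊕b26⊕b27⊕b28⊕b29⊕b30⊕b31 = 1⊕1⊕1⊕1⊕0⊕1⊕0⊕1⊕1⊕1⊕0⊕0⊕1⊕1⊕1⊕1 = 0
s16: b16⊕b17⊕b18⊕b19⊕b20⊕b21⊕b22⊕b23⊕b24⊕b25⊕b26⊕b27⊕b28⊕b29⊕b30⊕b31 = 0⊕1⊕1⊕0⊕1⊕1⊕1⊕1⊕1⊕1⊕0⊕0⊕1⊕1⊕1⊕1 = 0
Syndrome (s16...s1) = 00000 → position 0 (no error).

00000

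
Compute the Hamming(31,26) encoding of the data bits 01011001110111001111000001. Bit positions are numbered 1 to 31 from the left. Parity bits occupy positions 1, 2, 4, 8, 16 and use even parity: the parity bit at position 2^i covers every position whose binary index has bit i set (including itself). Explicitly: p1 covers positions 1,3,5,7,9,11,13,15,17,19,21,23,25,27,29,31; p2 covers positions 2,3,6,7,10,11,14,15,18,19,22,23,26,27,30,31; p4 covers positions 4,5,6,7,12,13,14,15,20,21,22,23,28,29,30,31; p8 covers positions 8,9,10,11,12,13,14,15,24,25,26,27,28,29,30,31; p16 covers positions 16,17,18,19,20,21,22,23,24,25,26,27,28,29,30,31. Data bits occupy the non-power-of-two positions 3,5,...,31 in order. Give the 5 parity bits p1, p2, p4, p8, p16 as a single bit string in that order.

11010

Place data bits at non-power-of-two positions: b3=0, b5=1, b6=0, b7=1, b9=1, b10=0, b11=0, b12=1, b13=1, b14=1, b15=0, b17=1, b18=1, b19=1, b20=0, b21=0, b22=1, b23=1, b24=1, b25=1, b26=0, b27=0, b28=0, b29=0, b30=0, b31=1.
p1 = XOR of data positions {3,5,7,9,11,13,15,17,19,21,23,25,27,29,31} = 0⊕1⊕1⊕1⊕0⊕1⊕0⊕1⊕1⊕0⊕1⊕1⊕0⊕0⊕1 = 1
p2 = XOR of data positions {3,6,7,10,11,14,15,18,19,22,23,26,27,30,31} = 0⊕0⊕1⊕0⊕0⊕1⊕0⊕1⊕1⊕1⊕1⊕0⊕0⊕0⊕1 = 1
p4 = XOR of data positions {5,6,7,12,13,14,15,20,21,22,23,28,29,30,31} = 1⊕0⊕1⊕1⊕1⊕1⊕0⊕0⊕0⊕1⊕1⊕0⊕0⊕0⊕1 = 0
p8 = XOR of data positions {9,10,11,12,13,14,15,24,25,26,27,28,29,30,31} = 1⊕0⊕0⊕1⊕1⊕1⊕0⊕1⊕1⊕0⊕0⊕0⊕0⊕0⊕1 = 1
p16 = XOR of data positions {17,18,19,20,21,22,23,24,25,26,27,28,29,30,31} = 1⊕1⊕1⊕0⊕0⊕1⊕1⊕1⊕1⊕0⊕0⊕0⊕0⊕0⊕1 = 0
Parity bits p1,p2,p4,p8,p16 = 11010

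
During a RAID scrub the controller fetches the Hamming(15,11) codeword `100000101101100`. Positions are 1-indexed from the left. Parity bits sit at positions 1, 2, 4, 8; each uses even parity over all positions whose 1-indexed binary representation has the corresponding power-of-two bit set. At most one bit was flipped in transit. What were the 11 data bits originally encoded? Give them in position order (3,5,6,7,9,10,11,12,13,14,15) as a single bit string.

s1: b1⊕b3⊕b5⊕b7⊕b9⊕b11⊕b13⊕b15 = 1⊕0⊕0⊕1⊕1⊕0⊕1⊕0 = 0
s2: b2⊕b3⊕b6⊕b7⊕b10⊕b11⊕b14⊕b15 = 0⊕0⊕0⊕1⊕1⊕0⊕0⊕0 = 0
s4: b4⊕b5⊕b6⊕b7⊕b12⊕b13⊕b14⊕b15 = 0⊕0⊕0⊕1⊕1⊕1⊕0⊕0 = 1
s8: b8⊕b9⊕b10⊕b11⊕b12⊕b13⊕b14⊕b15 = 0⊕1⊕1⊕0⊕1⊕1⊕0⊕0 = 0
Syndrome (s8...s1) = 0100 → position 4.
Flip bit 4: corrected codeword = 100100101101100
Data bits at positions 3,5,6,7,9,10,11,12,13,14,15: 00011101100

00011101100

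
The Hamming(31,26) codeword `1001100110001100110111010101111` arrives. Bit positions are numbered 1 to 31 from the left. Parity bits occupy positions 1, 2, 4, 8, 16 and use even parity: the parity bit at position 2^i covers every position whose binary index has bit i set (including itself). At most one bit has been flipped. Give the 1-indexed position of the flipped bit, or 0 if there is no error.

s1: b1⊕b3⊕b5⊕b7⊕b9⊕b11⊕b13⊕b15⊕b17⊕b19⊕b21⊕b23⊕b25⊕b27⊕b29⊕b31 = 1⊕0⊕1⊕0⊕1⊕0⊕1⊕0⊕1⊕0⊕1⊕0⊕0⊕0⊕1⊕1 = 0
s2: b2⊕b3⊕b6⊕b7⊕b10⊕b11⊕b14⊕b15⊕b18⊕b19⊕b22⊕b23⊕b26⊕b27⊕b30⊕b31 = 0⊕0⊕0⊕0⊕0⊕0⊕1⊕0⊕1⊕0⊕1⊕0⊕1⊕0⊕1⊕1 = 0
s4: b4⊕b5⊕b6⊕b7⊕b12⊕b13⊕b14⊕b15⊕b20⊕b21⊕b22⊕b23⊕b28⊕b29⊕b30⊕b31 = 1⊕1⊕0⊕0⊕0⊕1⊕1⊕0⊕1⊕1⊕1⊕0⊕1⊕1⊕1⊕1 = 1
s8: b8⊕b9⊕b10⊕b11⊕b12⊕b13⊕b14⊕b15⊕b24⊕b25⊕b26⊕b27⊕b28⊕b29⊕b30⊕b31 = 1⊕1⊕0⊕0⊕0⊕1⊕1⊕0⊕1⊕0⊕1⊕0⊕1⊕1⊕1⊕1 = 0
s16: b16⊕b17⊕b18⊕b19⊕b20⊕b21⊕b22⊕b23⊕b24⊕b25⊕b26⊕b27⊕b28⊕b29⊕b30⊕b31 = 0⊕1⊕1⊕0⊕1⊕1⊕1⊕0⊕1⊕0⊕1⊕0⊕1⊕1⊕1⊕1 = 1
Syndrome (s16...s1) = 10100 → position 20.

20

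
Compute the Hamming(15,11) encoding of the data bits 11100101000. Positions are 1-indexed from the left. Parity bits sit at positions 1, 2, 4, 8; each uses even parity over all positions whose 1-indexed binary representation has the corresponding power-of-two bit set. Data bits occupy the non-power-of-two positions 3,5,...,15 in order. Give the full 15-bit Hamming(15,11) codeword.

011111000101000

Place data bits at non-power-of-two positions: b3=1, b5=1, b6=1, b7=0, b9=0, b10=1, b11=0, b12=1, b13=0, b14=0, b15=0.
p1 = XOR of data positions {3,5,7,9,11,13,15} = 1⊕1⊕0⊕0⊕0⊕0⊕0 = 0
p2 = XOR of data positions {3,6,7,10,11,14,15} = 1⊕1⊕0⊕1⊕0⊕0⊕0 = 1
p4 = XOR of data positions {5,6,7,12,13,14,15} = 1⊕1⊕0⊕1⊕0⊕0⊕0 = 1
p8 = XOR of data positions {9,10,11,12,13,14,15} = 0⊕1⊕0⊕1⊕0⊕0⊕0 = 0
Codeword b1..b15 = 011111000101000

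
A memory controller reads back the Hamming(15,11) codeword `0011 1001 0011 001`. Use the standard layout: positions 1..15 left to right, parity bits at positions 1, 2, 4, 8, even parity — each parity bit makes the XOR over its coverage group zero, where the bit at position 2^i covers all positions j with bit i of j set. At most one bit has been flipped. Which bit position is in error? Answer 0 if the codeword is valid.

s1: b1⊕b3⊕b5⊕b7⊕b9⊕b11⊕b13⊕b15 = 0⊕1⊕1⊕0⊕0⊕1⊕0⊕1 = 0
s2: b2⊕b3⊕b6⊕b7⊕b10⊕b11⊕b14⊕b15 = 0⊕1⊕0⊕0⊕0⊕1⊕0⊕1 = 1
s4: b4⊕b5⊕b6⊕b7⊕b12⊕b13⊕b14⊕b15 = 1⊕1⊕0⊕0⊕1⊕0⊕0⊕1 = 0
s8: b8⊕b9⊕b10⊕b11⊕b12⊕b13⊕b14⊕b15 = 1⊕0⊕0⊕1⊕1⊕0⊕0⊕1 = 0
Syndrome (s8...s1) = 0010 → position 2.

2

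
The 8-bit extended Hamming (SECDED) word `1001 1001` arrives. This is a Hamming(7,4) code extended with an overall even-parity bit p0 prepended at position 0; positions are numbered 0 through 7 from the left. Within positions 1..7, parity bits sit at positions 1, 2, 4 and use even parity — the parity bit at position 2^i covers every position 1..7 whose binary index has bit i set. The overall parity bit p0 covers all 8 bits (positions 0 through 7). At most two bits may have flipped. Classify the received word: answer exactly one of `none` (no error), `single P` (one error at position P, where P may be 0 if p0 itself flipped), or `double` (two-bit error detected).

s1: b1⊕b3⊕b5⊕b7 = 0⊕1⊕0⊕1 = 0
s2: b2⊕b3⊕b6⊕b7 = 0⊕1⊕0⊕1 = 0
s4: b4⊕b5⊕b6⊕b7 = 1⊕0⊕0⊕1 = 0
Syndrome (s4...s1) = 000 → position 0 (no error).
Overall parity (XOR of all 8 bits, including p0): 1⊕0⊕0⊕1⊕1⊕0⊕0⊕1 = 0
Overall=0, syndrome position=0 → no error.

none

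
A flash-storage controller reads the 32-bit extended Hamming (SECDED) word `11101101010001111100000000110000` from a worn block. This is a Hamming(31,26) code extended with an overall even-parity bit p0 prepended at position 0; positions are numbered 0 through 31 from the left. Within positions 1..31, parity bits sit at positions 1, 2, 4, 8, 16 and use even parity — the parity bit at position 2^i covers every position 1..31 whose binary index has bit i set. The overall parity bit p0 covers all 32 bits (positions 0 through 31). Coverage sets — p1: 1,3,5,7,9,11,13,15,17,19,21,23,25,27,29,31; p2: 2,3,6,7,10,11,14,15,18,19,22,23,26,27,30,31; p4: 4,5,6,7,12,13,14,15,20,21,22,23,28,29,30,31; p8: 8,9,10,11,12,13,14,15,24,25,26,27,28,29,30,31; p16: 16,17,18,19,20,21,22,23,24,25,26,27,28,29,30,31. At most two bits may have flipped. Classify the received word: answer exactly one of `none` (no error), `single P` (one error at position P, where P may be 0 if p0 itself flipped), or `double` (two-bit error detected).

s1: b1⊕b3⊕b5⊕b7⊕b9⊕b11⊕b13⊕b15⊕b17⊕b19⊕b21⊕b23⊕b25⊕b27⊕b29⊕b31 = 1⊕0⊕1⊕1⊕1⊕0⊕1⊕1⊕1⊕0⊕0⊕0⊕0⊕1⊕0⊕0 = 0
s2: b2⊕b3⊕b6⊕b7⊕b10⊕b11⊕b14⊕b15⊕b18⊕b19⊕b22⊕b23⊕b26⊕b27⊕b30⊕b31 = 1⊕0⊕0⊕1⊕0⊕0⊕1⊕1⊕0⊕0⊕0⊕0⊕1⊕1⊕0⊕0 = 0
s4: b4⊕b5⊕b6⊕b7⊕b12⊕b13⊕b14⊕b15⊕b20⊕b21⊕b22⊕b23⊕b28⊕b29⊕b30⊕b31 = 1⊕1⊕0⊕1⊕0⊕1⊕1⊕1⊕0⊕0⊕0⊕0⊕0⊕0⊕0⊕0 = 0
s8: b8⊕b9⊕b10⊕b11⊕b12⊕b13⊕b14⊕b15⊕b24⊕b25⊕b26⊕b27⊕b28⊕b29⊕b30⊕b31 = 0⊕1⊕0⊕0⊕0⊕1⊕1⊕1⊕0⊕0⊕1⊕1⊕0⊕0⊕0⊕0 = 0
s16: b16⊕b17⊕b18⊕b19⊕b20⊕b21⊕b22⊕b23⊕b24⊕b25⊕b26⊕b27⊕b28⊕b29⊕b30⊕b31 = 1⊕1⊕0⊕0⊕0⊕0⊕0⊕0⊕0⊕0⊕1⊕1⊕0⊕0⊕0⊕0 = 0
Syndrome (s16...s1) = 00000 → position 0 (no error).
Overall parity (XOR of all 32 bits, including p0): 1⊕1⊕1⊕0⊕1⊕1⊕0⊕1⊕0⊕1⊕0⊕0⊕0⊕1⊕1⊕1⊕1⊕1⊕0⊕0⊕0⊕0⊕0⊕0⊕0⊕0⊕1⊕1⊕0⊕0⊕0⊕0 = 0
Overall=0, syndrome position=0 → no error.

none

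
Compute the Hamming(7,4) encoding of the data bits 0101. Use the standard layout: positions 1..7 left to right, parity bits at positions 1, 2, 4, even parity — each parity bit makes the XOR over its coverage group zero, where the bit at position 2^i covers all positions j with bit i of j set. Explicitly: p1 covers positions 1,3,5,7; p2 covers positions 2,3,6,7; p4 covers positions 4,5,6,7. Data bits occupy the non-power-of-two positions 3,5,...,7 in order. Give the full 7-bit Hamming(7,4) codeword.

0100101

Place data bits at non-power-of-two positions: b3=0, b5=1, b6=0, b7=1.
p1 = XOR of data positions {3,5,7} = 0⊕1⊕1 = 0
p2 = XOR of data positions {3,6,7} = 0⊕0⊕1 = 1
p4 = XOR of data positions {5,6,7} = 1⊕0⊕1 = 0
Codeword b1..b7 = 0100101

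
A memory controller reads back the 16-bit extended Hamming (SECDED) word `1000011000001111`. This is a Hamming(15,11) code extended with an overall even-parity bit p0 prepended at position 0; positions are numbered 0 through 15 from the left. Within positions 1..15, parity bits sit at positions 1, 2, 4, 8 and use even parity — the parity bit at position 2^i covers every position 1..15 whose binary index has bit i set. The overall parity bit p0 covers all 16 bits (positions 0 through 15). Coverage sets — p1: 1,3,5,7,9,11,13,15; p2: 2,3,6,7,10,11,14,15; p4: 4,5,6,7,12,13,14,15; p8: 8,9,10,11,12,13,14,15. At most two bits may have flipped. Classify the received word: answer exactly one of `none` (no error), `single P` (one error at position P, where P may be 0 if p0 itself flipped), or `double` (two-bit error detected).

single 3

s1: b1⊕b3⊕b5⊕b7⊕b9⊕b11⊕b13⊕b15 = 0⊕0⊕1⊕0⊕0⊕0⊕1⊕1 = 1
s2: b2⊕b3⊕b6⊕b7⊕b10⊕b11⊕b14⊕b15 = 0⊕0⊕1⊕0⊕0⊕0⊕1⊕1 = 1
s4: b4⊕b5⊕b6⊕b7⊕b12⊕b13⊕b14⊕b15 = 0⊕1⊕1⊕0⊕1⊕1⊕1⊕1 = 0
s8: b8⊕b9⊕b10⊕b11⊕b12⊕b13⊕b14⊕b15 = 0⊕0⊕0⊕0⊕1⊕1⊕1⊕1 = 0
Syndrome (s8...s1) = 0011 → position 3.
Overall parity (XOR of all 16 bits, including p0): 1⊕0⊕0⊕0⊕0⊕1⊕1⊕0⊕0⊕0⊕0⊕0⊕1⊕1⊕1⊕1 = 1
Overall=1, syndrome position=3 → single-bit error at position 3.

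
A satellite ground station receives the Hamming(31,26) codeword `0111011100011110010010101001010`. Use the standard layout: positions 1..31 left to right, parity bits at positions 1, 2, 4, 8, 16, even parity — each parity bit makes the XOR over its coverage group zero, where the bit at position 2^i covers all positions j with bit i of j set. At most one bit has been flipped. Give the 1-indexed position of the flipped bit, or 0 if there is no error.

7

s1: b1⊕b3⊕b5⊕b7⊕b9⊕b11⊕b13⊕b15⊕b17⊕b19⊕b21⊕b23⊕b25⊕b27⊕b29⊕b31 = 0⊕1⊕0⊕1⊕0⊕0⊕1⊕1⊕0⊕0⊕1⊕1⊕1⊕0⊕0⊕0 = 1
s2: b2⊕b3⊕b6⊕b7⊕b10⊕b11⊕b14⊕b15⊕b18⊕b19⊕b22⊕b23⊕b26⊕b27⊕b30⊕b31 = 1⊕1⊕1⊕1⊕0⊕0⊕1⊕1⊕1⊕0⊕0⊕1⊕0⊕0⊕1⊕0 = 1
s4: b4⊕b5⊕b6⊕b7⊕b12⊕b13⊕b14⊕b15⊕b20⊕b21⊕b22⊕b23⊕b28⊕b29⊕b30⊕b31 = 1⊕0⊕1⊕1⊕1⊕1⊕1⊕1⊕0⊕1⊕0⊕1⊕1⊕0⊕1⊕0 = 1
s8: b8⊕b9⊕b10⊕b11⊕b12⊕b13⊕b14⊕b15⊕b24⊕b25⊕b26⊕b27⊕b28⊕b29⊕b30⊕b31 = 1⊕0⊕0⊕0⊕1⊕1⊕1⊕1⊕0⊕1⊕0⊕0⊕1⊕0⊕1⊕0 = 0
s16: b16⊕b17⊕b18⊕b19⊕b20⊕b21⊕b22⊕b23⊕b24⊕b25⊕b26⊕b27⊕b28⊕b29⊕b30⊕b31 = 0⊕0⊕1⊕0⊕0⊕1⊕0⊕1⊕0⊕1⊕0⊕0⊕1⊕0⊕1⊕0 = 0
Syndrome (s16...s1) = 00111 → position 7.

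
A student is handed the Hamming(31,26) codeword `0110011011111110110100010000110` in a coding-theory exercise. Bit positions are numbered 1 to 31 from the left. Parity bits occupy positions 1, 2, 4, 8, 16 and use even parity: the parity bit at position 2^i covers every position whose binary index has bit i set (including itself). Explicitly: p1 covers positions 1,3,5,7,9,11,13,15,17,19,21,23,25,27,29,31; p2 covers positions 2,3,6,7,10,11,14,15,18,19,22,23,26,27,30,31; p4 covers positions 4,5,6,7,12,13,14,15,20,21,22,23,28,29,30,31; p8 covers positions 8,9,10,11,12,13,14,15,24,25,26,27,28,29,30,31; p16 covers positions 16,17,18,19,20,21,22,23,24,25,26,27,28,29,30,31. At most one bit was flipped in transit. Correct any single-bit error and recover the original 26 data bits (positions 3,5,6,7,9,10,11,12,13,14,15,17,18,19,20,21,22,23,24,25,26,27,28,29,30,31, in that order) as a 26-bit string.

s1: b1⊕b3⊕b5⊕b7⊕b9⊕b11⊕b13⊕b15⊕b17⊕b19⊕b21⊕b23⊕b25⊕b27⊕b29⊕b31 = 0⊕1⊕0⊕1⊕1⊕1⊕1⊕1⊕1⊕0⊕0⊕0⊕0⊕0⊕1⊕0 = 0
s2: b2⊕b3⊕b6⊕b7⊕b10⊕b11⊕b14⊕b15⊕b18⊕b19⊕b22⊕b23⊕b26⊕b27⊕b30⊕b31 = 1⊕1⊕1⊕1⊕1⊕1⊕1⊕1⊕1⊕0⊕0⊕0⊕0⊕0⊕1⊕0 = 0
s4: b4⊕b5⊕b6⊕b7⊕b12⊕b13⊕b14⊕b15⊕b20⊕b21⊕b22⊕b23⊕b28⊕b29⊕b30⊕b31 = 0⊕0⊕1⊕1⊕1⊕1⊕1⊕1⊕1⊕0⊕0⊕0⊕0⊕1⊕1⊕0 = 1
s8: b8⊕b9⊕b10⊕b11⊕b12⊕b13⊕b14⊕b15⊕b24⊕b25⊕b26⊕b27⊕b28⊕b29⊕b30⊕b31 = 0⊕1⊕1⊕1⊕1⊕1⊕1⊕1⊕1⊕0⊕0⊕0⊕0⊕1⊕1⊕0 = 0
s16: b16⊕b17⊕b18⊕b19⊕b20⊕b21⊕b22⊕b23⊕b24⊕b25⊕b26⊕b27⊕b28⊕b29⊕b30⊕b31 = 0⊕1⊕1⊕0⊕1⊕0⊕0⊕0⊕1⊕0⊕0⊕0⊕0⊕1⊕1⊕0 = 0
Syndrome (s16...s1) = 00100 → position 4.
Flip bit 4: corrected codeword = 0111011011111110110100010000110
Data bits at positions 3,5,6,7,9,10,11,12,13,14,15,17,18,19,20,21,22,23,24,25,26,27,28,29,30,31: 10111111111110100010000110

10111111111110100010000110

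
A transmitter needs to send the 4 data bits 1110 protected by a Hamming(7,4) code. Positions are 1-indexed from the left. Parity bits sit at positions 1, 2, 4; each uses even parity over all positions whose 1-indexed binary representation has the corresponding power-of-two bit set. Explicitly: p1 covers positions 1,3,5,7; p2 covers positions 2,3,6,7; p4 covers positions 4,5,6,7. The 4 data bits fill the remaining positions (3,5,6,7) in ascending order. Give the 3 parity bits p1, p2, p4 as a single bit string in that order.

000

Place data bits at non-power-of-two positions: b3=1, b5=1, b6=1, b7=0.
p1 = XOR of data positions {3,5,7} = 1⊕1⊕0 = 0
p2 = XOR of data positions {3,6,7} = 1⊕1⊕0 = 0
p4 = XOR of data positions {5,6,7} = 1⊕1⊕0 = 0
Parity bits p1,p2,p4 = 000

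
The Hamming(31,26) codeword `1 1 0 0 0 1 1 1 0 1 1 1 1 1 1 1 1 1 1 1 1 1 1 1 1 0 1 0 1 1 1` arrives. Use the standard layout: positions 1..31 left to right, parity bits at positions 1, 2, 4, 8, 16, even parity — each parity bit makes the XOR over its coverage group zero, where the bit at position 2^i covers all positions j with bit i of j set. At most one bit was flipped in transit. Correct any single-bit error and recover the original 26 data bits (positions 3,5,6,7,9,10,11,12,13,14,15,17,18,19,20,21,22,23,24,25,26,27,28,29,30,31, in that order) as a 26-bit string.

s1: b1⊕b3⊕b5⊕b7⊕b9⊕b11⊕b13⊕b15⊕b17⊕b19⊕b21⊕b23⊕b25⊕b27⊕b29⊕b31 = 1⊕0⊕0⊕1⊕0⊕1⊕1⊕1⊕1⊕1⊕1⊕1⊕1⊕1⊕1⊕1 = 1
s2: b2⊕b3⊕b6⊕b7⊕b10⊕b11⊕b14⊕b15⊕b18⊕b19⊕b22⊕b23⊕b26⊕b27⊕b30⊕b31 = 1⊕0⊕1⊕1⊕1⊕1⊕1⊕1⊕1⊕1⊕1⊕1⊕0⊕1⊕1⊕1 = 0
s4: b4⊕b5⊕b6⊕b7⊕b12⊕b13⊕b14⊕b15⊕b20⊕b21⊕b22⊕b23⊕b28⊕b29⊕b30⊕b31 = 0⊕0⊕1⊕1⊕1⊕1⊕1⊕1⊕1⊕1⊕1⊕1⊕0⊕1⊕1⊕1 = 1
s8: b8⊕b9⊕b10⊕b11⊕b12⊕b13⊕b14⊕b15⊕b24⊕b25⊕b26⊕b27⊕b28⊕b29⊕b30⊕b31 = 1⊕0⊕1⊕1⊕1⊕1⊕1⊕1⊕1⊕1⊕0⊕1⊕0⊕1⊕1⊕1 = 1
s16: b16⊕b17⊕b18⊕b19⊕b20⊕b21⊕b22⊕b23⊕b24⊕b25⊕b26⊕b27⊕b28⊕b29⊕b30⊕b31 = 1⊕1⊕1⊕1⊕1⊕1⊕1⊕1⊕1⊕1⊕0⊕1⊕0⊕1⊕1⊕1 = 0
Syndrome (s16...s1) = 01101 → position 13.
Flip bit 13: corrected codeword = 1100011101110111111111111010111
Data bits at positions 3,5,6,7,9,10,11,12,13,14,15,17,18,19,20,21,22,23,24,25,26,27,28,29,30,31: 00110111011111111111010111

00110111011111111111010111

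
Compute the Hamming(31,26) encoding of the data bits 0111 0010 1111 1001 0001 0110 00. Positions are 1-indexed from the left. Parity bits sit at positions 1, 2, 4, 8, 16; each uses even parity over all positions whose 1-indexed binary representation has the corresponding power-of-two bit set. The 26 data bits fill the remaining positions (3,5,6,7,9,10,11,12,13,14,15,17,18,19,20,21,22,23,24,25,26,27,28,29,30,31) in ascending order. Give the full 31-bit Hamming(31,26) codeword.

Place data bits at non-power-of-two positions: b3=0, b5=1, b6=1, b7=1, b9=0, b10=0, b11=1, b12=0, b13=1, b14=1, b15=1, b17=1, b18=1, b19=0, b20=0, b21=1, b22=0, b23=0, b24=0, b25=1, b26=0, b27=1, b28=1, b29=0, b30=0, b31=0.
p1 = XOR of data positions {3,5,7,9,11,13,15,17,19,21,23,25,27,29,31} = 0⊕1⊕1⊕0⊕1⊕1⊕1⊕1⊕0⊕1⊕0⊕1⊕1⊕0⊕0 = 1
p2 = XOR of data positions {3,6,7,10,11,14,15,18,19,22,23,26,27,30,31} = 0⊕1⊕1⊕0⊕1⊕1⊕1⊕1⊕0⊕0⊕0⊕0⊕1⊕0⊕0 = 1
p4 = XOR of data positions {5,6,7,12,13,14,15,20,21,22,23,28,29,30,31} = 1⊕1⊕1⊕0⊕1⊕1⊕1⊕0⊕1⊕0⊕0⊕1⊕0⊕0⊕0 = 0
p8 = XOR of data positions {9,10,11,12,13,14,15,24,25,26,27,28,29,30,31} = 0⊕0⊕1⊕0⊕1⊕1⊕1⊕0⊕1⊕0⊕1⊕1⊕0⊕0⊕0 = 1
p16 = XOR of data positions {17,18,19,20,21,22,23,24,25,26,27,28,29,30,31} = 1⊕1⊕0⊕0⊕1⊕0⊕0⊕0⊕1⊕0⊕1⊕1⊕0⊕0⊕0 = 0
Codeword b1..b31 = 1100111100101110110010001011000

1100111100101110110010001011000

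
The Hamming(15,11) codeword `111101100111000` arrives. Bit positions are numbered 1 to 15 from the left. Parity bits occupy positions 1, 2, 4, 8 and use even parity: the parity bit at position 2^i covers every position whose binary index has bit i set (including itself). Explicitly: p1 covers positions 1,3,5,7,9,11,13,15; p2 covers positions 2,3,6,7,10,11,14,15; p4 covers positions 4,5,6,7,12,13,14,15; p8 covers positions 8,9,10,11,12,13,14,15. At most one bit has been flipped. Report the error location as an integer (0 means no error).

8

s1: b1⊕b3⊕b5⊕b7⊕b9⊕b11⊕b13⊕b15 = 1⊕1⊕0⊕1⊕0⊕1⊕0⊕0 = 0
s2: b2⊕b3⊕b6⊕b7⊕b10⊕b11⊕b14⊕b15 = 1⊕1⊕1⊕1⊕1⊕1⊕0⊕0 = 0
s4: b4⊕b5⊕b6⊕b7⊕b12⊕b13⊕b14⊕b15 = 1⊕0⊕1⊕1⊕1⊕0⊕0⊕0 = 0
s8: b8⊕b9⊕b10⊕b11⊕b12⊕b13⊕b14⊕b15 = 0⊕0⊕1⊕1⊕1⊕0⊕0⊕0 = 1
Syndrome (s8...s1) = 1000 → position 8.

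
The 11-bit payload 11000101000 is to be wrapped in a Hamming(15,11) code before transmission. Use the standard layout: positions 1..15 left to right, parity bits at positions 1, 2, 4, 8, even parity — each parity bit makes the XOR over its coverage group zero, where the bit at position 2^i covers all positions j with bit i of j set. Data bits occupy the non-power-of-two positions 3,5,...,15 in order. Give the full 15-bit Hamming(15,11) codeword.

Place data bits at non-power-of-two positions: b3=1, b5=1, b6=0, b7=0, b9=0, b10=1, b11=0, b12=1, b13=0, b14=0, b15=0.
p1 = XOR of data positions {3,5,7,9,11,13,15} = 1⊕1⊕0⊕0⊕0⊕0⊕0 = 0
p2 = XOR of data positions {3,6,7,10,11,14,15} = 1⊕0⊕0⊕1⊕0⊕0⊕0 = 0
p4 = XOR of data positions {5,6,7,12,13,14,15} = 1⊕0⊕0⊕1⊕0⊕0⊕0 = 0
p8 = XOR of data positions {9,10,11,12,13,14,15} = 0⊕1⊕0⊕1⊕0⊕0⊕0 = 0
Codeword b1..b15 = 001010000101000

001010000101000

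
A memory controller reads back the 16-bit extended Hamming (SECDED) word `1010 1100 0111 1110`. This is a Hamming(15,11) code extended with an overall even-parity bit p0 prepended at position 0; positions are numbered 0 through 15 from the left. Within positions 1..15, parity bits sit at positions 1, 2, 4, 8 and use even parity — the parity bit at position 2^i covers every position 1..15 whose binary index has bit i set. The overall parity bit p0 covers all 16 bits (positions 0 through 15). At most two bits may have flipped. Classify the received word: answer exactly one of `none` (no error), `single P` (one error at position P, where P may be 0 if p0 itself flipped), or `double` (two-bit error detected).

double

s1: b1⊕b3⊕b5⊕b7⊕b9⊕b11⊕b13⊕b15 = 0⊕0⊕1⊕0⊕1⊕1⊕1⊕0 = 0
s2: b2⊕b3⊕b6⊕b7⊕b10⊕b11⊕b14⊕b15 = 1⊕0⊕0⊕0⊕1⊕1⊕1⊕0 = 0
s4: b4⊕b5⊕b6⊕b7⊕b12⊕b13⊕b14⊕b15 = 1⊕1⊕0⊕0⊕1⊕1⊕1⊕0 = 1
s8: b8⊕b9⊕b10⊕b11⊕b12⊕b13⊕b14⊕b15 = 0⊕1⊕1⊕1⊕1⊕1⊕1⊕0 = 0
Syndrome (s8...s1) = 0100 → position 4.
Overall parity (XOR of all 16 bits, including p0): 1⊕0⊕1⊕0⊕1⊕1⊕0⊕0⊕0⊕1⊕1⊕1⊕1⊕1⊕1⊕0 = 0
Overall=0, syndrome position=4 → double-bit error detected (uncorrectable).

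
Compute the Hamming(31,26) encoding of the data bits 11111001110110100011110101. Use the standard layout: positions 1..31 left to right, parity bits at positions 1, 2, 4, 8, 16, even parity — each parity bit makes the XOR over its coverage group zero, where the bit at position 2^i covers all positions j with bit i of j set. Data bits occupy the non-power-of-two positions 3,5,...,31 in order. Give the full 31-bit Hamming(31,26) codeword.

0011111010011101110100011110101

Place data bits at non-power-of-two positions: b3=1, b5=1, b6=1, b7=1, b9=1, b10=0, b11=0, b12=1, b13=1, b14=1, b15=0, b17=1, b18=1, b19=0, b20=1, b21=0, b22=0, b23=0, b24=1, b25=1, b26=1, b27=1, b28=0, b29=1, b30=0, b31=1.
p1 = XOR of data positions {3,5,7,9,11,13,15,17,19,21,23,25,27,29,31} = 1⊕1⊕1⊕1⊕0⊕1⊕0⊕1⊕0⊕0⊕0⊕1⊕1⊕1⊕1 = 0
p2 = XOR of data positions {3,6,7,10,11,14,15,18,19,22,23,26,27,30,31} = 1⊕1⊕1⊕0⊕0⊕1⊕0⊕1⊕0⊕0⊕0⊕1⊕1⊕0⊕1 = 0
p4 = XOR of data positions {5,6,7,12,13,14,15,20,21,22,23,28,29,30,31} = 1⊕1⊕1⊕1⊕1⊕1⊕0⊕1⊕0⊕0⊕0⊕0⊕1⊕0⊕1 = 1
p8 = XOR of data positions {9,10,11,12,13,14,15,24,25,26,27,28,29,30,31} = 1⊕0⊕0⊕1⊕1⊕1⊕0⊕1⊕1⊕1⊕1⊕0⊕1⊕0⊕1 = 0
p16 = XOR of data positions {17,18,19,20,21,22,23,24,25,26,27,28,29,30,31} = 1⊕1⊕0⊕1⊕0⊕0⊕0⊕1⊕1⊕1⊕1⊕0⊕1⊕0⊕1 = 1
Codeword b1..b31 = 0011111010011101110100011110101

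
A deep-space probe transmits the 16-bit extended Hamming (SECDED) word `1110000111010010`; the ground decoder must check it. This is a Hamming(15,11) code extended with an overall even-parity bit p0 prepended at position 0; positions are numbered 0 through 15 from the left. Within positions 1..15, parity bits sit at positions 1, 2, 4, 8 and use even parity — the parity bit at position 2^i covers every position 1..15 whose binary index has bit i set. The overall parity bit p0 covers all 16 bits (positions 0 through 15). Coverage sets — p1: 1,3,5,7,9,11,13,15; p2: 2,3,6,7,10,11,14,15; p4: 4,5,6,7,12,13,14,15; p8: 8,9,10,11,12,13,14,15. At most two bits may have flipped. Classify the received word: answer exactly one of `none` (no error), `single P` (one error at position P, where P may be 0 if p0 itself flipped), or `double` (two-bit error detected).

none

s1: b1⊕b3⊕b5⊕b7⊕b9⊕b11⊕b13⊕b15 = 1⊕0⊕0⊕1⊕1⊕1⊕0⊕0 = 0
s2: b2⊕b3⊕b6⊕b7⊕b10⊕b11⊕b14⊕b15 = 1⊕0⊕0⊕1⊕0⊕1⊕1⊕0 = 0
s4: b4⊕b5⊕b6⊕b7⊕b12⊕b13⊕b14⊕b15 = 0⊕0⊕0⊕1⊕0⊕0⊕1⊕0 = 0
s8: b8⊕b9⊕b10⊕b11⊕b12⊕b13⊕b14⊕b15 = 1⊕1⊕0⊕1⊕0⊕0⊕1⊕0 = 0
Syndrome (s8...s1) = 0000 → position 0 (no error).
Overall parity (XOR of all 16 bits, including p0): 1⊕1⊕1⊕0⊕0⊕0⊕0⊕1⊕1⊕1⊕0⊕1⊕0⊕0⊕1⊕0 = 0
Overall=0, syndrome position=0 → no error.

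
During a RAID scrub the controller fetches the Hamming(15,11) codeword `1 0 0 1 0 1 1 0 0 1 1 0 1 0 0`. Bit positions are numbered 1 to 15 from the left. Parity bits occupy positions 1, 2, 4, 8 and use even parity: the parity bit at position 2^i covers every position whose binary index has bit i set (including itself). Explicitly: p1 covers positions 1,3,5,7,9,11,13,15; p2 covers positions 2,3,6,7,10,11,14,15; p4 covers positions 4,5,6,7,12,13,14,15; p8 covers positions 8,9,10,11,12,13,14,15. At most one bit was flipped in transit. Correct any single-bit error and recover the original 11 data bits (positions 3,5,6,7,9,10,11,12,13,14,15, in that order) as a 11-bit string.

s1: b1⊕b3⊕b5⊕b7⊕b9⊕b11⊕b13⊕b15 = 1⊕0⊕0⊕1⊕0⊕1⊕1⊕0 = 0
s2: b2⊕b3⊕b6⊕b7⊕b10⊕b11⊕b14⊕b15 = 0⊕0⊕1⊕1⊕1⊕1⊕0⊕0 = 0
s4: b4⊕b5⊕b6⊕b7⊕b12⊕b13⊕b14⊕b15 = 1⊕0⊕1⊕1⊕0⊕1⊕0⊕0 = 0
s8: b8⊕b9⊕b10⊕b11⊕b12⊕b13⊕b14⊕b15 = 0⊕0⊕1⊕1⊕0⊕1⊕0⊕0 = 1
Syndrome (s8...s1) = 1000 → position 8.
Flip bit 8: corrected codeword = 100101110110100
Data bits at positions 3,5,6,7,9,10,11,12,13,14,15: 00110110100

00110110100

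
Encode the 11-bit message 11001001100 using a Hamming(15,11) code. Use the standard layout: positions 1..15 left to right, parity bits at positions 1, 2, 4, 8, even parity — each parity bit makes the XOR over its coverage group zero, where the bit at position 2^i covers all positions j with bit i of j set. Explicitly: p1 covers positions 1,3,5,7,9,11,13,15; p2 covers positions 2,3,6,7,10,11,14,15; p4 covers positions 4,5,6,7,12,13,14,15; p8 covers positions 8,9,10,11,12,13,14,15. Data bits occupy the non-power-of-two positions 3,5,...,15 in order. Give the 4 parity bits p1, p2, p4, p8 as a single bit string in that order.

Place data bits at non-power-of-two positions: b3=1, b5=1, b6=0, b7=0, b9=1, b10=0, b11=0, b12=1, b13=1, b14=0, b15=0.
p1 = XOR of data positions {3,5,7,9,11,13,15} = 1⊕1⊕0⊕1⊕0⊕1⊕0 = 0
p2 = XOR of data positions {3,6,7,10,11,14,15} = 1⊕0⊕0⊕0⊕0⊕0⊕0 = 1
p4 = XOR of data positions {5,6,7,12,13,14,15} = 1⊕0⊕0⊕1⊕1⊕0⊕0 = 1
p8 = XOR of data positions {9,10,11,12,13,14,15} = 1⊕0⊕0⊕1⊕1⊕0⊕0 = 1
Parity bits p1,p2,p4,p8 = 0111

0111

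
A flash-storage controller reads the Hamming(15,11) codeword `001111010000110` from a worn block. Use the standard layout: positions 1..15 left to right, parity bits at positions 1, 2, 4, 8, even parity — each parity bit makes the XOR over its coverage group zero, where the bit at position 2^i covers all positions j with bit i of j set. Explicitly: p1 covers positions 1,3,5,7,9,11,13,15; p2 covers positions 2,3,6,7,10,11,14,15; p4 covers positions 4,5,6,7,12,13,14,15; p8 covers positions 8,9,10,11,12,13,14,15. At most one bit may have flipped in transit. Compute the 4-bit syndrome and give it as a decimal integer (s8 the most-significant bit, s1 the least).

15

s1: b1⊕b3⊕b5⊕b7⊕b9⊕b11⊕b13⊕b15 = 0⊕1⊕1⊕0⊕0⊕0⊕1⊕0 = 1
s2: b2⊕b3⊕b6⊕b7⊕b10⊕b11⊕b14⊕b15 = 0⊕1⊕1⊕0⊕0⊕0⊕1⊕0 = 1
s4: b4⊕b5⊕b6⊕b7⊕b12⊕b13⊕b14⊕b15 = 1⊕1⊕1⊕0⊕0⊕1⊕1⊕0 = 1
s8: b8⊕b9⊕b10⊕b11⊕b12⊕b13⊕b14⊕b15 = 1⊕0⊕0⊕0⊕0⊕1⊕1⊕0 = 1
Syndrome (s8...s1) = 1111 → position 15.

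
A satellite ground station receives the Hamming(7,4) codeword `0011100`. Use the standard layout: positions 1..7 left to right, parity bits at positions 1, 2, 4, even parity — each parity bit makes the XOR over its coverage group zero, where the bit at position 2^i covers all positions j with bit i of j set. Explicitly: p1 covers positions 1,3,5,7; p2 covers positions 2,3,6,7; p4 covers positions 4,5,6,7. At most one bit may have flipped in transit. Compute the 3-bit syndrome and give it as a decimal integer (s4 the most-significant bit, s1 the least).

s1: b1⊕b3⊕b5⊕b7 = 0⊕1⊕1⊕0 = 0
s2: b2⊕b3⊕b6⊕b7 = 0⊕1⊕0⊕0 = 1
s4: b4⊕b5⊕b6⊕b7 = 1⊕1⊕0⊕0 = 0
Syndrome (s4...s1) = 010 → position 2.

2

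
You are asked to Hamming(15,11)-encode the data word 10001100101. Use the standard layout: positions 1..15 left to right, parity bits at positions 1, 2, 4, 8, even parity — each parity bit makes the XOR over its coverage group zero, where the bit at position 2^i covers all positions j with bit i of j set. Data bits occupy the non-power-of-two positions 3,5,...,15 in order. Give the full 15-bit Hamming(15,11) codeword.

011000001100101

Place data bits at non-power-of-two positions: b3=1, b5=0, b6=0, b7=0, b9=1, b10=1, b11=0, b12=0, b13=1, b14=0, b15=1.
p1 = XOR of data positions {3,5,7,9,11,13,15} = 1⊕0⊕0⊕1⊕0⊕1⊕1 = 0
p2 = XOR of data positions {3,6,7,10,11,14,15} = 1⊕0⊕0⊕1⊕0⊕0⊕1 = 1
p4 = XOR of data positions {5,6,7,12,13,14,15} = 0⊕0⊕0⊕0⊕1⊕0⊕1 = 0
p8 = XOR of data positions {9,10,11,12,13,14,15} = 1⊕1⊕0⊕0⊕1⊕0⊕1 = 0
Codeword b1..b15 = 011000001100101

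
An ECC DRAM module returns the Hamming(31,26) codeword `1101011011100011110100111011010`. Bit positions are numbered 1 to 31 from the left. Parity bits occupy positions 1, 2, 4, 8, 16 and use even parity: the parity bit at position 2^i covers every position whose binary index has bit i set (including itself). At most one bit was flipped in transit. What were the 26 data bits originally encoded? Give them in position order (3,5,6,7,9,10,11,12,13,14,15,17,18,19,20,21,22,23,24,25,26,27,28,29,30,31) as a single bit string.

s1: b1⊕b3⊕b5⊕b7⊕b9⊕b11⊕b13⊕b15⊕b17⊕b19⊕b21⊕b23⊕b25⊕b27⊕b29⊕b31 = 1⊕0⊕0⊕1⊕1⊕1⊕0⊕1⊕1⊕0⊕0⊕1⊕1⊕1⊕0⊕0 = 1
s2: b2⊕b3⊕b6⊕b7⊕b10⊕b11⊕b14⊕b15⊕b18⊕b19⊕b22⊕b23⊕b26⊕b27⊕b30⊕b31 = 1⊕0⊕1⊕1⊕1⊕1⊕0⊕1⊕1⊕0⊕0⊕1⊕0⊕1⊕1⊕0 = 0
s4: b4⊕b5⊕b6⊕b7⊕b12⊕b13⊕b14⊕b15⊕b20⊕b21⊕b22⊕b23⊕b28⊕b29⊕b30⊕b31 = 1⊕0⊕1⊕1⊕0⊕0⊕0⊕1⊕1⊕0⊕0⊕1⊕1⊕0⊕1⊕0 = 0
s8: b8⊕b9⊕b10⊕b11⊕b12⊕b13⊕b14⊕b15⊕b24⊕b25⊕b26⊕b27⊕b28⊕b29⊕b30⊕b31 = 0⊕1⊕1⊕1⊕0⊕0⊕0⊕1⊕1⊕1⊕0⊕1⊕1⊕0⊕1⊕0 = 1
s16: b16⊕b17⊕b18⊕b19⊕b20⊕b21⊕b22⊕b23⊕b24⊕b25⊕b26⊕b27⊕b28⊕b29⊕b30⊕b31 = 1⊕1⊕1⊕0⊕1⊕0⊕0⊕1⊕1⊕1⊕0⊕1⊕1⊕0⊕1⊕0 = 0
Syndrome (s16...s1) = 01001 → position 9.
Flip bit 9: corrected codeword = 1101011001100011110100111011010
Data bits at positions 3,5,6,7,9,10,11,12,13,14,15,17,18,19,20,21,22,23,24,25,26,27,28,29,30,31: 00110110001110100111011010

00110110001110100111011010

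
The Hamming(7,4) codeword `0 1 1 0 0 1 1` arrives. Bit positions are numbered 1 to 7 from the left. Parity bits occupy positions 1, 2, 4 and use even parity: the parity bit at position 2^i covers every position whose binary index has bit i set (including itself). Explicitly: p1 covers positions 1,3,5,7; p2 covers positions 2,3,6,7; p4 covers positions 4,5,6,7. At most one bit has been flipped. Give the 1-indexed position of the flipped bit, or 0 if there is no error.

s1: b1⊕b3⊕b5⊕b7 = 0⊕1⊕0⊕1 = 0
s2: b2⊕b3⊕b6⊕b7 = 1⊕1⊕1⊕1 = 0
s4: b4⊕b5⊕b6⊕b7 = 0⊕0⊕1⊕1 = 0
Syndrome (s4...s1) = 000 → position 0 (no error).

0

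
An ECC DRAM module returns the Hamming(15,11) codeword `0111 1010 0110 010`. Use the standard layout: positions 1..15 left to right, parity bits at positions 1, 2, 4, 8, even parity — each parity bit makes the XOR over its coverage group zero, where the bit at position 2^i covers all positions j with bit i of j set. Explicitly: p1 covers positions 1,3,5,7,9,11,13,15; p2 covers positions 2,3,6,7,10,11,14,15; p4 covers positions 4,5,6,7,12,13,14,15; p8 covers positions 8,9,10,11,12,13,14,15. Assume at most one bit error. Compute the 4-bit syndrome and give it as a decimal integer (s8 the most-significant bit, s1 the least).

8

s1: b1⊕b3⊕b5⊕b7⊕b9⊕b11⊕b13⊕b15 = 0⊕1⊕1⊕1⊕0⊕1⊕0⊕0 = 0
s2: b2⊕b3⊕b6⊕b7⊕b10⊕b11⊕b14⊕b15 = 1⊕1⊕0⊕1⊕1⊕1⊕1⊕0 = 0
s4: b4⊕b5⊕b6⊕b7⊕b12⊕b13⊕b14⊕b15 = 1⊕1⊕0⊕1⊕0⊕0⊕1⊕0 = 0
s8: b8⊕b9⊕b10⊕b11⊕b12⊕b13⊕b14⊕b15 = 0⊕0⊕1⊕1⊕0⊕0⊕1⊕0 = 1
Syndrome (s8...s1) = 1000 → position 8.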